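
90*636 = 57240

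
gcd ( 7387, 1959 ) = 1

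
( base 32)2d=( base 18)45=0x4d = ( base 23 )38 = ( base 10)77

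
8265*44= 363660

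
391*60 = 23460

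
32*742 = 23744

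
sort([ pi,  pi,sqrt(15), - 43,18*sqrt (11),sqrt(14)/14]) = [ - 43,sqrt(14)/14, pi,pi, sqrt(15), 18*sqrt( 11 ) ] 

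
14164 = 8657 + 5507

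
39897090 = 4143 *9630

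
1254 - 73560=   -  72306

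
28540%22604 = 5936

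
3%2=1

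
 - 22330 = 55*( - 406)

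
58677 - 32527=26150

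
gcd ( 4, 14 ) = 2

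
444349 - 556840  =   - 112491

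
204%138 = 66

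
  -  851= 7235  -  8086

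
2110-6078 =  - 3968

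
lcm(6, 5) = 30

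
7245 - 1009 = 6236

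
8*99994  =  799952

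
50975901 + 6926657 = 57902558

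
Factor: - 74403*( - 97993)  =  7290973179 = 3^2*7^2*1181^1 * 13999^1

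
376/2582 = 188/1291= 0.15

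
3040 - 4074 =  - 1034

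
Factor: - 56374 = - 2^1 * 71^1*397^1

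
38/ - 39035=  - 38/39035 = - 0.00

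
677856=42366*16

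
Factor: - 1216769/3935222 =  - 2^ ( - 1 )*23^1*127^( - 1 ) * 15493^( - 1 ) * 52903^1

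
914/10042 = 457/5021 = 0.09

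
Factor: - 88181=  - 109^1*809^1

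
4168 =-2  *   (  -  2084 ) 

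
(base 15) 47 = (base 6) 151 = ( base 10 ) 67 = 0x43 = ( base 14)4B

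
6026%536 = 130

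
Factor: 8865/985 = 9 = 3^2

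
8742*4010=35055420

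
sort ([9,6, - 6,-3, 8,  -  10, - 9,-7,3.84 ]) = [ - 10,-9 ,  -  7, - 6, - 3,3.84,6,8 , 9]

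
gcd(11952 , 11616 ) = 48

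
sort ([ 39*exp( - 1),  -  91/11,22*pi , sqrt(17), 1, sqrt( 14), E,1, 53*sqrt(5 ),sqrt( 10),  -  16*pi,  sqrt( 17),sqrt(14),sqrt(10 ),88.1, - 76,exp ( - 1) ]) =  [-76, - 16*pi , -91/11, exp(-1 ) , 1, 1, E, sqrt(10), sqrt(10),sqrt(14 ), sqrt( 14 ), sqrt(17 ) , sqrt(17 ),  39*exp( - 1 ),  22*pi,  88.1 , 53*sqrt( 5)] 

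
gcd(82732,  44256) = 4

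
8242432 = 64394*128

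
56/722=28/361 =0.08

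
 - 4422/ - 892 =4 + 427/446 = 4.96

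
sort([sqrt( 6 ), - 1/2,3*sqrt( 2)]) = [ - 1/2,sqrt( 6 ),3*sqrt(2) ]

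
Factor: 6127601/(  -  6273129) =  - 3^( - 1)* 31^(-1)*313^1*19577^1*67453^( - 1 ) 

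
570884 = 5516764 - 4945880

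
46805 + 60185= 106990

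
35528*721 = 25615688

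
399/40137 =133/13379 =0.01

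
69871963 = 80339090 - 10467127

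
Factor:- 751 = - 751^1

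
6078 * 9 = 54702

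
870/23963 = 870/23963  =  0.04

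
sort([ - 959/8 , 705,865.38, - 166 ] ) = [ - 166, - 959/8,  705,865.38 ]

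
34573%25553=9020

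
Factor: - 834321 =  - 3^1*71^1*3917^1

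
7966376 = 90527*88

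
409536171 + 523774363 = 933310534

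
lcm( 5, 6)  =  30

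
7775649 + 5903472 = 13679121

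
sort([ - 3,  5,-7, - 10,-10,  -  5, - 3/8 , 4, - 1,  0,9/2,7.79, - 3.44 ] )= [ - 10,  -  10,  -  7,-5, - 3.44,  -  3, - 1,  -  3/8,  0,4, 9/2,5, 7.79 ]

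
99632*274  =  27299168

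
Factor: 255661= 7^1*36523^1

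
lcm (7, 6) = 42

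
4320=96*45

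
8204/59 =139 + 3/59= 139.05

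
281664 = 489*576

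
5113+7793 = 12906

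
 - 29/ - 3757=29/3757 = 0.01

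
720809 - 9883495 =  - 9162686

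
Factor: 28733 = 59^1*487^1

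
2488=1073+1415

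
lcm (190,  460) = 8740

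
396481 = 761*521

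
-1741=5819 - 7560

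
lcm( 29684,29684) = 29684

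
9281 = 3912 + 5369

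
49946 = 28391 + 21555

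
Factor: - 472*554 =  -261488 = -2^4*59^1*277^1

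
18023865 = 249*72385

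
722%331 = 60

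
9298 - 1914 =7384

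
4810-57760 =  - 52950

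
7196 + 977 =8173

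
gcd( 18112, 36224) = 18112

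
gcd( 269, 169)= 1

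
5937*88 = 522456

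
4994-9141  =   - 4147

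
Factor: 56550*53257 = 2^1 * 3^1*5^2 * 13^1*19^1*29^1*2803^1 = 3011683350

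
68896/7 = 68896/7=9842.29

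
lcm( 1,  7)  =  7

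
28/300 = 7/75  =  0.09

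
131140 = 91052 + 40088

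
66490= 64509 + 1981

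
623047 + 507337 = 1130384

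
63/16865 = 63/16865 = 0.00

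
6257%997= 275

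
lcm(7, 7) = 7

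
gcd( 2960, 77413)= 1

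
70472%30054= 10364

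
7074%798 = 690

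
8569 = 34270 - 25701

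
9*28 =252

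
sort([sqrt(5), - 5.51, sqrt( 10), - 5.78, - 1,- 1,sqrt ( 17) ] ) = [ - 5.78,-5.51, - 1, - 1, sqrt(5 ), sqrt(10 ),sqrt(17) ] 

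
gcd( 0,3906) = 3906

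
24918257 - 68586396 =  - 43668139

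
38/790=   19/395  =  0.05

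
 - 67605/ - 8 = 8450 + 5/8 = 8450.62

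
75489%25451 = 24587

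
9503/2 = 4751 + 1/2=4751.50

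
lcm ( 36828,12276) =36828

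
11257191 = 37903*297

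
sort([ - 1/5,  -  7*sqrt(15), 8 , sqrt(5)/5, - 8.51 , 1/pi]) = [ - 7 *sqrt( 15), - 8.51, - 1/5,1/pi,sqrt( 5)/5, 8 ]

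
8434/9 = 8434/9 = 937.11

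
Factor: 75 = 3^1*5^2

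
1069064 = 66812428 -65743364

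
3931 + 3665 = 7596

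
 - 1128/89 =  - 1128/89 = - 12.67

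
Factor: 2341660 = 2^2*  5^1*191^1*613^1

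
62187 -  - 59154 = 121341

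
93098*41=3817018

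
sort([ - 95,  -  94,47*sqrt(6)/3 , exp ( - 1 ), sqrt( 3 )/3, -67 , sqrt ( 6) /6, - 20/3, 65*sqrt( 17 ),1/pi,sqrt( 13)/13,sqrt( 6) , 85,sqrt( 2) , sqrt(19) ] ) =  [ - 95, - 94, - 67, - 20/3 , sqrt( 13)/13, 1/pi, exp( - 1),  sqrt( 6)/6,sqrt(3 ) /3,  sqrt(2 ) , sqrt ( 6),  sqrt( 19),47*sqrt(6) /3,85,65*sqrt( 17)] 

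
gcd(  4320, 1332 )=36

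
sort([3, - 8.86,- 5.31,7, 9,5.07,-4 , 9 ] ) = [-8.86, - 5.31,  -  4,3, 5.07, 7, 9,9] 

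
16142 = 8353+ 7789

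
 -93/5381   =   - 93/5381 =- 0.02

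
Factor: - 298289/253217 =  - 809^(-1)*953^1 = -  953/809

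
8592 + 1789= 10381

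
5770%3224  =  2546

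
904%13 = 7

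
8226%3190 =1846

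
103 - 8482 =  - 8379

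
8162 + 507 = 8669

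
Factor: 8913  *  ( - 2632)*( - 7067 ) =2^3*3^1*7^1* 37^1*47^1*191^1*2971^1= 165784866072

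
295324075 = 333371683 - 38047608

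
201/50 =201/50 = 4.02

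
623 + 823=1446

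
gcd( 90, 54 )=18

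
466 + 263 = 729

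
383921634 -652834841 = - 268913207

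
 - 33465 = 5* ( - 6693 )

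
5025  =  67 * 75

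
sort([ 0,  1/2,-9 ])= [ - 9, 0,1/2] 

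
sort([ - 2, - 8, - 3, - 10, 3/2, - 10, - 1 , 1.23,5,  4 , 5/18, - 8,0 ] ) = [ - 10, -10, - 8, - 8,-3, - 2 , - 1,0,5/18,  1.23,3/2,4,5]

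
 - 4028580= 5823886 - 9852466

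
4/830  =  2/415 = 0.00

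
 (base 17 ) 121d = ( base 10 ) 5521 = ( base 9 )7514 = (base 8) 12621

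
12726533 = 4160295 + 8566238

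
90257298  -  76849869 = 13407429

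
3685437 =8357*441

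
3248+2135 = 5383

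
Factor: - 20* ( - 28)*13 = 2^4  *  5^1*7^1*13^1 = 7280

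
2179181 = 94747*23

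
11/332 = 11/332 = 0.03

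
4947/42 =117 + 11/14 =117.79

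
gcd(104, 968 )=8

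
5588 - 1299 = 4289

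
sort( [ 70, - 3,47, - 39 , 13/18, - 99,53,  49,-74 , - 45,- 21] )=[ - 99, - 74, - 45, - 39, - 21 , - 3,13/18,47,49, 53,70] 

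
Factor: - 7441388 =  - 2^2*19^1*179^1*547^1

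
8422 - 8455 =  -33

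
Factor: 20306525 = 5^2*29^1*37^1*757^1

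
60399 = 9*6711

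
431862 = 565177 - 133315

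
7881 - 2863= 5018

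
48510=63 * 770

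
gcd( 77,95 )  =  1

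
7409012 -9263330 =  - 1854318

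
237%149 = 88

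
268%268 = 0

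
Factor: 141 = 3^1*47^1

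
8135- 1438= 6697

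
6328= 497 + 5831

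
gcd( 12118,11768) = 2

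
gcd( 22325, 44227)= 47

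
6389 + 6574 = 12963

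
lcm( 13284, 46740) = 1261980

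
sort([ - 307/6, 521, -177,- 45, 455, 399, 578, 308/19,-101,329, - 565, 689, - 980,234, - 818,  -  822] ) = [ - 980,  -  822,-818 , - 565 , - 177,-101,-307/6, - 45,308/19,234, 329, 399,455 , 521, 578,689 ] 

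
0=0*65590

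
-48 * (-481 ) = 23088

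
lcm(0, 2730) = 0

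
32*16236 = 519552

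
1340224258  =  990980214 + 349244044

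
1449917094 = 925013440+524903654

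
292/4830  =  146/2415=0.06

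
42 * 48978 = 2057076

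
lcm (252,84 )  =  252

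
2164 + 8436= 10600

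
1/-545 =- 1/545 = - 0.00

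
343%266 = 77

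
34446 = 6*5741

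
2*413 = 826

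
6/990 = 1/165 = 0.01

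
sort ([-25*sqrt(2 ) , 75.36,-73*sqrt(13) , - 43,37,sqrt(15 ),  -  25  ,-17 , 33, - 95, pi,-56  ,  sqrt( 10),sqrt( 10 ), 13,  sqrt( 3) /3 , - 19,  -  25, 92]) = [ - 73* sqrt( 13 ), - 95, - 56,-43, - 25*sqrt(2 ) , - 25 , - 25,  -  19,-17, sqrt(3)/3,  pi,sqrt(10),sqrt( 10) , sqrt( 15 ), 13,  33 , 37,  75.36,92 ]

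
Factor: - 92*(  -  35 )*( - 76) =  -2^4*5^1 * 7^1*19^1*23^1 = - 244720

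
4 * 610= 2440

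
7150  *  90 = 643500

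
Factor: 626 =2^1*313^1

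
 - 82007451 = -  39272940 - 42734511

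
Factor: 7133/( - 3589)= - 7^1*37^(  -  1) * 97^( - 1)*1019^1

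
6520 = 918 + 5602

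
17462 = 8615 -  - 8847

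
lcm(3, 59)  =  177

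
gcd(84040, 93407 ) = 1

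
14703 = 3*4901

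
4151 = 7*593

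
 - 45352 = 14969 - 60321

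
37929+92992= 130921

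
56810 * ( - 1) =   -  56810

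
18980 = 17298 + 1682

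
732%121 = 6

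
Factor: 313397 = 7^1*44771^1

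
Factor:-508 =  - 2^2*127^1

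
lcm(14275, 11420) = 57100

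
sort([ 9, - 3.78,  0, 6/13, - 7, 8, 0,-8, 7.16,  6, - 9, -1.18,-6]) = [-9, - 8,  -  7, - 6,-3.78, - 1.18 , 0,0, 6/13 , 6,7.16,8, 9 ] 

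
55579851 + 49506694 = 105086545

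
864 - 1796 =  - 932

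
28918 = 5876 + 23042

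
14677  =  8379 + 6298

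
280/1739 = 280/1739 = 0.16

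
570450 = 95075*6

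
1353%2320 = 1353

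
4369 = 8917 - 4548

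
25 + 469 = 494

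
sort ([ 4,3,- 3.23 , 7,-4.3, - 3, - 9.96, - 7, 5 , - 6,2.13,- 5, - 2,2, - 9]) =[ - 9.96, - 9, - 7, - 6, - 5,  -  4.3 , - 3.23 , - 3, - 2, 2,2.13,3,4,5 , 7]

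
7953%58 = 7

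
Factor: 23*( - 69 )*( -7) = 3^1*7^1*23^2 = 11109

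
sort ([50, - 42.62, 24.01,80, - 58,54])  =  [ - 58, - 42.62, 24.01, 50,54,80] 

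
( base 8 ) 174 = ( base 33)3p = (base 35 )3j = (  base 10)124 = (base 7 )235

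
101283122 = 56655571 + 44627551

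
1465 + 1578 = 3043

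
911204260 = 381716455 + 529487805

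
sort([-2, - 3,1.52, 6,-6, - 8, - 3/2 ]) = [ - 8, - 6, - 3, - 2, - 3/2,  1.52, 6 ]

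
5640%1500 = 1140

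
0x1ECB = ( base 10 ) 7883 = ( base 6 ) 100255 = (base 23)EKH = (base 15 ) 2508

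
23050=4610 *5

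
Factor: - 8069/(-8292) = 2^ ( - 2)*3^( - 1 )*691^( - 1)*8069^1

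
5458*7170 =39133860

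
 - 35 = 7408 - 7443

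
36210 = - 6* ( - 6035)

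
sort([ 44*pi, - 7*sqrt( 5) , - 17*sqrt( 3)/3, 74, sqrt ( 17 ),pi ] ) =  [-7*sqrt( 5), - 17*sqrt( 3)/3, pi,sqrt( 17), 74, 44*pi] 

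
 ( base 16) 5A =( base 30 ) 30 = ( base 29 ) 33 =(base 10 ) 90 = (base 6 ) 230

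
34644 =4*8661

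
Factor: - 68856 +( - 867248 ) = - 2^3* 13^1 *9001^1 = - 936104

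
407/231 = 1+ 16/21 = 1.76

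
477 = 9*53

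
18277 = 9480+8797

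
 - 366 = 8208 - 8574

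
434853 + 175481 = 610334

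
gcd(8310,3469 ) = 1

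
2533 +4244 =6777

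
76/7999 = 4/421 = 0.01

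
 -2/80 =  - 1/40=- 0.03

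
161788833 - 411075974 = -249287141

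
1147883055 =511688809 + 636194246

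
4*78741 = 314964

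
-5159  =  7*( - 737)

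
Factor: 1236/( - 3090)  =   - 2^1*5^( - 1) = - 2/5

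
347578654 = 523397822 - 175819168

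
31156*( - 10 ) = - 311560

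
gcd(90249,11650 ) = 1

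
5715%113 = 65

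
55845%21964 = 11917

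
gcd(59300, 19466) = 2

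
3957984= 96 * 41229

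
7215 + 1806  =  9021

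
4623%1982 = 659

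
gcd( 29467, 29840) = 373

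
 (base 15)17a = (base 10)340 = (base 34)A0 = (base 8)524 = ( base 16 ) 154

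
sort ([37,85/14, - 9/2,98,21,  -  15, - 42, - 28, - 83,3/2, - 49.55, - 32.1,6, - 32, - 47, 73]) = [ - 83,  -  49.55, - 47, - 42 , - 32.1,-32, - 28, - 15,  -  9/2,3/2,6, 85/14,21, 37,73,98]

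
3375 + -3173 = 202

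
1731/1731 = 1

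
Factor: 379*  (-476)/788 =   -  45101/197 = -7^1*17^1*197^( - 1)*379^1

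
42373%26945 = 15428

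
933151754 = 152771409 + 780380345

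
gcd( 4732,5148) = 52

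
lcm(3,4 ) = 12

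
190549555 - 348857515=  - 158307960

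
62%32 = 30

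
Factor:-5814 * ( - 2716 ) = 2^3 * 3^2*7^1 * 17^1 * 19^1 *97^1 = 15790824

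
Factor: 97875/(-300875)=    - 27/83 = - 3^3 * 83^(-1)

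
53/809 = 53/809 = 0.07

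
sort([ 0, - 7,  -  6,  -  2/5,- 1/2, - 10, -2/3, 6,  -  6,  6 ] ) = [ - 10, - 7, -6, - 6, - 2/3, - 1/2,-2/5, 0,6,6 ]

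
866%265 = 71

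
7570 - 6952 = 618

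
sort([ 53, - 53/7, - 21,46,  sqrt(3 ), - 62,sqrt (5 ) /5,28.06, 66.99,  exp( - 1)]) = [- 62  , - 21,-53/7,exp ( - 1 ),sqrt( 5)/5 , sqrt (3 ), 28.06, 46,53, 66.99] 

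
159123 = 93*1711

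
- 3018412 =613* ( - 4924)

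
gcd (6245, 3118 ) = 1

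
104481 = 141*741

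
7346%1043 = 45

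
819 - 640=179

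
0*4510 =0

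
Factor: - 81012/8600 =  - 471/50 = -2^( - 1)*3^1*5^( - 2)*157^1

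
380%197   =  183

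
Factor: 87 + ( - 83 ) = 4 = 2^2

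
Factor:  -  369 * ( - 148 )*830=2^3*3^2*5^1 * 37^1*41^1 * 83^1 = 45327960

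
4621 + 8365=12986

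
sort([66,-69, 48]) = [ - 69,48,66] 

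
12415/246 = 50 + 115/246 = 50.47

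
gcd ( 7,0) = 7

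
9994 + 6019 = 16013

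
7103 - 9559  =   - 2456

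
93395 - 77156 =16239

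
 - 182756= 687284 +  - 870040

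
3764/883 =3764/883 = 4.26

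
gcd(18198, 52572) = 2022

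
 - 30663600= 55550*( - 552)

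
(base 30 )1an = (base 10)1223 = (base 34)11X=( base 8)2307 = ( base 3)1200022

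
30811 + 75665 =106476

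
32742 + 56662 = 89404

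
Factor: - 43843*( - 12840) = 2^3*3^1*5^1*17^1*107^1*2579^1 = 562944120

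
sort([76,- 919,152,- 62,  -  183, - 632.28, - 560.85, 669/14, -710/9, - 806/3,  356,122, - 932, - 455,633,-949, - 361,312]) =[ - 949,  -  932, - 919, - 632.28, - 560.85, - 455, - 361, - 806/3, - 183, - 710/9, -62,669/14,76 , 122, 152 , 312,356,633 ]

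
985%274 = 163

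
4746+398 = 5144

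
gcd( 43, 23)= 1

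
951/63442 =951/63442 = 0.01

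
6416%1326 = 1112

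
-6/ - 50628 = 1/8438 =0.00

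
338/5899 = 338/5899 = 0.06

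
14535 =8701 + 5834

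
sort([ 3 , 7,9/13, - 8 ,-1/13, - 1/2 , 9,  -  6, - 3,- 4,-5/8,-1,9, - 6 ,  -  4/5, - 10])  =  [-10, - 8, - 6,-6, -4, - 3, - 1, - 4/5, - 5/8, - 1/2,  -  1/13,9/13,3,  7,9,  9 ]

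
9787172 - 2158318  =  7628854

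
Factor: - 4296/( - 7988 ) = 1074/1997 = 2^1*3^1*179^1*1997^( - 1) 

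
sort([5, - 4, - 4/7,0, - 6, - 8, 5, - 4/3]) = [  -  8, - 6, - 4, - 4/3, - 4/7,0, 5,5] 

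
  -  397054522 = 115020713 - 512075235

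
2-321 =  - 319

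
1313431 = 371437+941994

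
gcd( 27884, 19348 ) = 4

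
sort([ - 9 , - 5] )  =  [ - 9,  -  5]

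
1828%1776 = 52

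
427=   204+223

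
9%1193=9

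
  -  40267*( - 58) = 2335486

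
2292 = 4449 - 2157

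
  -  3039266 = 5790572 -8829838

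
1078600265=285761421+792838844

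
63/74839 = 63/74839= 0.00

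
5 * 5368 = 26840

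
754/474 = 1 + 140/237 = 1.59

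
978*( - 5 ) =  - 4890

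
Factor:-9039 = -3^1*23^1*131^1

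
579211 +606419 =1185630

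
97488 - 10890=86598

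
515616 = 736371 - 220755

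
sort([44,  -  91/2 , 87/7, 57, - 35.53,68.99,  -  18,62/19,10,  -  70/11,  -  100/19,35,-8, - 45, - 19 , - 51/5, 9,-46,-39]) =[ - 46,-91/2,-45,  -  39,- 35.53, -19,-18, -51/5,-8,- 70/11 ,- 100/19,  62/19, 9,10, 87/7,35, 44, 57,68.99 ]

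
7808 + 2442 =10250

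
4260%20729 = 4260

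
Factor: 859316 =2^2*17^1*12637^1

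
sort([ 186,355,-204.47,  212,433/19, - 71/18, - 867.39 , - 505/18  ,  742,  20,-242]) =[ - 867.39,-242 , - 204.47, - 505/18,-71/18,20,433/19,186 , 212,355, 742] 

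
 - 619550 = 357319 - 976869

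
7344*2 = 14688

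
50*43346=2167300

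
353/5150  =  353/5150 = 0.07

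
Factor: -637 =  - 7^2*13^1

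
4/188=1/47  =  0.02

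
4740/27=175 + 5/9 = 175.56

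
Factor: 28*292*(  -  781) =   -  2^4 * 7^1*11^1* 71^1*73^1= -  6385456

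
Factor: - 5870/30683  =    -  2^1*5^1*61^( - 1)*503^ ( - 1)*587^1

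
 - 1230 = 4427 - 5657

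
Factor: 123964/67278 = 2^1*3^( - 1)*17^1*1823^1 * 11213^( - 1 ) = 61982/33639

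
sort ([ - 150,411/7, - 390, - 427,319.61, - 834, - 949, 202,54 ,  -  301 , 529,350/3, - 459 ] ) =[ - 949, - 834, - 459, - 427,  -  390  , - 301,-150, 54,411/7,  350/3, 202,319.61, 529] 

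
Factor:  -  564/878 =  - 2^1*3^1*47^1*439^( - 1 )  =  - 282/439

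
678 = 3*226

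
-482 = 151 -633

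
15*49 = 735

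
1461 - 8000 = - 6539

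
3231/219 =1077/73 = 14.75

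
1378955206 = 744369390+634585816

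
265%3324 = 265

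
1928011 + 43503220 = 45431231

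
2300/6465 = 460/1293 = 0.36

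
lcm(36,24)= 72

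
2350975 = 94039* 25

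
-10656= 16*( -666 )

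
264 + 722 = 986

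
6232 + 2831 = 9063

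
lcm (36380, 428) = 36380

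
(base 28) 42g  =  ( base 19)8gg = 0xC88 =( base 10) 3208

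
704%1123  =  704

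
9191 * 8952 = 82277832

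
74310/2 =37155  =  37155.00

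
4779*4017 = 19197243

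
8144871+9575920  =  17720791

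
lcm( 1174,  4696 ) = 4696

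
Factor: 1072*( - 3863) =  - 2^4*67^1*3863^1 = - 4141136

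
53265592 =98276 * 542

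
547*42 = 22974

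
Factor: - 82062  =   - 2^1*3^2*47^1*97^1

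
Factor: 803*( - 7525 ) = - 5^2* 7^1 *11^1*43^1*73^1 = - 6042575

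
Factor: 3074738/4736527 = 2^1*1723^( - 1 ) *2749^( - 1)*1537369^1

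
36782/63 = 583 + 53/63 = 583.84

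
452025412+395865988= 847891400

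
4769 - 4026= 743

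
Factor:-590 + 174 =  - 416  =  - 2^5 * 13^1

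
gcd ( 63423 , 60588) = 81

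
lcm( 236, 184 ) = 10856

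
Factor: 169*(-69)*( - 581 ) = 6775041 = 3^1*7^1*13^2*23^1*83^1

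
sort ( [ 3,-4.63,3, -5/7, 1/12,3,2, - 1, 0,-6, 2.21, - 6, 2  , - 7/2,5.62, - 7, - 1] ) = [ -7, - 6,-6, - 4.63, - 7/2, - 1, - 1,-5/7, 0,1/12, 2 , 2 , 2.21 , 3, 3, 3,5.62] 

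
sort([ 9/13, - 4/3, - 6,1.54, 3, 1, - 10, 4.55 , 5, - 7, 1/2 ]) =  [  -  10 , - 7, - 6,-4/3, 1/2,9/13 , 1, 1.54 , 3,4.55, 5]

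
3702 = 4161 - 459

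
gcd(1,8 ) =1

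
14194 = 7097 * 2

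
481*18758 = 9022598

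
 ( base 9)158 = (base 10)134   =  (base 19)71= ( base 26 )54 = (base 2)10000110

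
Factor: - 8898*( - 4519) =40210062 = 2^1*3^1*1483^1*4519^1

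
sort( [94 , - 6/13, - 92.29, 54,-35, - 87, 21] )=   [ - 92.29, -87, - 35, - 6/13,21,54,94]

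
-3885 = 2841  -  6726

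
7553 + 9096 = 16649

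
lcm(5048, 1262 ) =5048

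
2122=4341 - 2219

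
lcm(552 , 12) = 552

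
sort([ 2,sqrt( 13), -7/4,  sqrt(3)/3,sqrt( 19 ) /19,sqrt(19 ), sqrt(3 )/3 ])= [-7/4,sqrt(19) /19,sqrt(3)/3  ,  sqrt ( 3 )/3,2, sqrt(13 ),sqrt( 19 ) ] 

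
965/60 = 193/12 = 16.08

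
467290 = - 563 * ( - 830) 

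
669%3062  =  669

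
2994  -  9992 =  - 6998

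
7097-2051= 5046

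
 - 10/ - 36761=10/36761 = 0.00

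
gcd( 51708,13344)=1668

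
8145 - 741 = 7404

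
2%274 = 2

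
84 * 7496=629664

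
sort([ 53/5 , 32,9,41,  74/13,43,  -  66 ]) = [ - 66,74/13,9,53/5,32, 41,  43]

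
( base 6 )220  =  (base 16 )54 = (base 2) 1010100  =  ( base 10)84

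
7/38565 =7/38565=0.00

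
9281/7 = 9281/7 = 1325.86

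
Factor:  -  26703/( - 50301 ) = 3^( - 4)*43^1 = 43/81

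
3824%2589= 1235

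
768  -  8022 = - 7254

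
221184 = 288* 768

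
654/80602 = 327/40301 = 0.01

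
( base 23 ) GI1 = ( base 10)8879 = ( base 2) 10001010101111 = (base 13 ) 4070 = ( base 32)8LF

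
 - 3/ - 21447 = 1/7149 = 0.00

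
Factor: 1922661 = 3^2* 13^1*16433^1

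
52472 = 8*6559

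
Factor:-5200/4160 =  - 2^( - 2 ) * 5^1 = - 5/4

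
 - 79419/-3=26473 + 0/1 = 26473.00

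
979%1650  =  979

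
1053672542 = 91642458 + 962030084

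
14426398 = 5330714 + 9095684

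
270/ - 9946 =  - 135/4973  =  - 0.03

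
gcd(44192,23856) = 16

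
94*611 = 57434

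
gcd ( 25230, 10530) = 30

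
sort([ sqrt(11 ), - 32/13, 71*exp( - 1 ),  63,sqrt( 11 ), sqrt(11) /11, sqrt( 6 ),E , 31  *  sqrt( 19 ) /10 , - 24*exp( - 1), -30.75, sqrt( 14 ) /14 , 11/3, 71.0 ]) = [ - 30.75, - 24*exp( - 1 ), - 32/13,sqrt(14)/14, sqrt(11 ) /11, sqrt (6 ), E,sqrt( 11 ),sqrt( 11 ), 11/3,31*sqrt(19 ) /10  ,  71*exp(  -  1 ), 63,  71.0]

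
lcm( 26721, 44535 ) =133605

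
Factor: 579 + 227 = 806 = 2^1*13^1*31^1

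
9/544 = 9/544 = 0.02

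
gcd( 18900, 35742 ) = 42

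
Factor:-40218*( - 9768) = 2^4 * 3^2*11^1 *37^1 * 6703^1= 392849424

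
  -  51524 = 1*(-51524) 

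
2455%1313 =1142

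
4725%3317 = 1408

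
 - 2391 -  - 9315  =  6924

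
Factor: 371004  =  2^2*3^1*43^1*719^1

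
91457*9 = 823113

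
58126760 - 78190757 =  - 20063997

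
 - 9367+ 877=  - 8490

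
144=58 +86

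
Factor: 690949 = 7^2*59^1 *239^1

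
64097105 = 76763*835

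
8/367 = 8/367 = 0.02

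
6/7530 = 1/1255= 0.00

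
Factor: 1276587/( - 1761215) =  - 3^3*5^( - 1)*13^1*163^ (-1 ) * 2161^( - 1)*3637^1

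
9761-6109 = 3652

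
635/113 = 5 + 70/113 = 5.62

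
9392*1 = 9392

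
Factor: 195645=3^1*5^1*13043^1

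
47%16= 15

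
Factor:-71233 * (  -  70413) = 5015729229 =3^1 *7^2*479^1*71233^1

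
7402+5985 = 13387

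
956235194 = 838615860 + 117619334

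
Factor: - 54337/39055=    - 5^( - 1 )*67^1*73^ ( - 1 )*107^(- 1)*811^1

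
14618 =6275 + 8343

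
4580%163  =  16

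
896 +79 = 975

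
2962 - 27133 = - 24171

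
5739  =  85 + 5654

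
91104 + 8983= 100087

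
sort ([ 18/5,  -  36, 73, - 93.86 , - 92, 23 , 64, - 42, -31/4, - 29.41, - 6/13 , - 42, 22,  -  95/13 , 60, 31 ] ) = [ - 93.86, - 92, - 42,  -  42,-36, - 29.41,-31/4, - 95/13, - 6/13, 18/5, 22 , 23, 31, 60, 64,73]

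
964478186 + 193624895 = 1158103081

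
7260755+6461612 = 13722367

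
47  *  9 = 423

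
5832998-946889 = 4886109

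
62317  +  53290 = 115607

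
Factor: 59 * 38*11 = 2^1*11^1*19^1*59^1 = 24662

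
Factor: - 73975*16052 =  - 2^2*5^2*11^1*269^1*4013^1 = - 1187446700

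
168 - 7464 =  - 7296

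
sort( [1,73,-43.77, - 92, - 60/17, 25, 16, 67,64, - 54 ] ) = [ - 92, - 54, - 43.77,-60/17,1 , 16, 25,64 , 67, 73] 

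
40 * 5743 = 229720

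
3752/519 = 3752/519 = 7.23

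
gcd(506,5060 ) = 506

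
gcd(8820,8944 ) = 4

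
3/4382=3/4382  =  0.00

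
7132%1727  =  224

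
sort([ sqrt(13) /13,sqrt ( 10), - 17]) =[ - 17,sqrt (13)/13,sqrt( 10)] 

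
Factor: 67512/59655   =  2^3*5^(  -  1)*29^1 * 41^ ( -1) = 232/205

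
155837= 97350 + 58487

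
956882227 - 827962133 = 128920094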